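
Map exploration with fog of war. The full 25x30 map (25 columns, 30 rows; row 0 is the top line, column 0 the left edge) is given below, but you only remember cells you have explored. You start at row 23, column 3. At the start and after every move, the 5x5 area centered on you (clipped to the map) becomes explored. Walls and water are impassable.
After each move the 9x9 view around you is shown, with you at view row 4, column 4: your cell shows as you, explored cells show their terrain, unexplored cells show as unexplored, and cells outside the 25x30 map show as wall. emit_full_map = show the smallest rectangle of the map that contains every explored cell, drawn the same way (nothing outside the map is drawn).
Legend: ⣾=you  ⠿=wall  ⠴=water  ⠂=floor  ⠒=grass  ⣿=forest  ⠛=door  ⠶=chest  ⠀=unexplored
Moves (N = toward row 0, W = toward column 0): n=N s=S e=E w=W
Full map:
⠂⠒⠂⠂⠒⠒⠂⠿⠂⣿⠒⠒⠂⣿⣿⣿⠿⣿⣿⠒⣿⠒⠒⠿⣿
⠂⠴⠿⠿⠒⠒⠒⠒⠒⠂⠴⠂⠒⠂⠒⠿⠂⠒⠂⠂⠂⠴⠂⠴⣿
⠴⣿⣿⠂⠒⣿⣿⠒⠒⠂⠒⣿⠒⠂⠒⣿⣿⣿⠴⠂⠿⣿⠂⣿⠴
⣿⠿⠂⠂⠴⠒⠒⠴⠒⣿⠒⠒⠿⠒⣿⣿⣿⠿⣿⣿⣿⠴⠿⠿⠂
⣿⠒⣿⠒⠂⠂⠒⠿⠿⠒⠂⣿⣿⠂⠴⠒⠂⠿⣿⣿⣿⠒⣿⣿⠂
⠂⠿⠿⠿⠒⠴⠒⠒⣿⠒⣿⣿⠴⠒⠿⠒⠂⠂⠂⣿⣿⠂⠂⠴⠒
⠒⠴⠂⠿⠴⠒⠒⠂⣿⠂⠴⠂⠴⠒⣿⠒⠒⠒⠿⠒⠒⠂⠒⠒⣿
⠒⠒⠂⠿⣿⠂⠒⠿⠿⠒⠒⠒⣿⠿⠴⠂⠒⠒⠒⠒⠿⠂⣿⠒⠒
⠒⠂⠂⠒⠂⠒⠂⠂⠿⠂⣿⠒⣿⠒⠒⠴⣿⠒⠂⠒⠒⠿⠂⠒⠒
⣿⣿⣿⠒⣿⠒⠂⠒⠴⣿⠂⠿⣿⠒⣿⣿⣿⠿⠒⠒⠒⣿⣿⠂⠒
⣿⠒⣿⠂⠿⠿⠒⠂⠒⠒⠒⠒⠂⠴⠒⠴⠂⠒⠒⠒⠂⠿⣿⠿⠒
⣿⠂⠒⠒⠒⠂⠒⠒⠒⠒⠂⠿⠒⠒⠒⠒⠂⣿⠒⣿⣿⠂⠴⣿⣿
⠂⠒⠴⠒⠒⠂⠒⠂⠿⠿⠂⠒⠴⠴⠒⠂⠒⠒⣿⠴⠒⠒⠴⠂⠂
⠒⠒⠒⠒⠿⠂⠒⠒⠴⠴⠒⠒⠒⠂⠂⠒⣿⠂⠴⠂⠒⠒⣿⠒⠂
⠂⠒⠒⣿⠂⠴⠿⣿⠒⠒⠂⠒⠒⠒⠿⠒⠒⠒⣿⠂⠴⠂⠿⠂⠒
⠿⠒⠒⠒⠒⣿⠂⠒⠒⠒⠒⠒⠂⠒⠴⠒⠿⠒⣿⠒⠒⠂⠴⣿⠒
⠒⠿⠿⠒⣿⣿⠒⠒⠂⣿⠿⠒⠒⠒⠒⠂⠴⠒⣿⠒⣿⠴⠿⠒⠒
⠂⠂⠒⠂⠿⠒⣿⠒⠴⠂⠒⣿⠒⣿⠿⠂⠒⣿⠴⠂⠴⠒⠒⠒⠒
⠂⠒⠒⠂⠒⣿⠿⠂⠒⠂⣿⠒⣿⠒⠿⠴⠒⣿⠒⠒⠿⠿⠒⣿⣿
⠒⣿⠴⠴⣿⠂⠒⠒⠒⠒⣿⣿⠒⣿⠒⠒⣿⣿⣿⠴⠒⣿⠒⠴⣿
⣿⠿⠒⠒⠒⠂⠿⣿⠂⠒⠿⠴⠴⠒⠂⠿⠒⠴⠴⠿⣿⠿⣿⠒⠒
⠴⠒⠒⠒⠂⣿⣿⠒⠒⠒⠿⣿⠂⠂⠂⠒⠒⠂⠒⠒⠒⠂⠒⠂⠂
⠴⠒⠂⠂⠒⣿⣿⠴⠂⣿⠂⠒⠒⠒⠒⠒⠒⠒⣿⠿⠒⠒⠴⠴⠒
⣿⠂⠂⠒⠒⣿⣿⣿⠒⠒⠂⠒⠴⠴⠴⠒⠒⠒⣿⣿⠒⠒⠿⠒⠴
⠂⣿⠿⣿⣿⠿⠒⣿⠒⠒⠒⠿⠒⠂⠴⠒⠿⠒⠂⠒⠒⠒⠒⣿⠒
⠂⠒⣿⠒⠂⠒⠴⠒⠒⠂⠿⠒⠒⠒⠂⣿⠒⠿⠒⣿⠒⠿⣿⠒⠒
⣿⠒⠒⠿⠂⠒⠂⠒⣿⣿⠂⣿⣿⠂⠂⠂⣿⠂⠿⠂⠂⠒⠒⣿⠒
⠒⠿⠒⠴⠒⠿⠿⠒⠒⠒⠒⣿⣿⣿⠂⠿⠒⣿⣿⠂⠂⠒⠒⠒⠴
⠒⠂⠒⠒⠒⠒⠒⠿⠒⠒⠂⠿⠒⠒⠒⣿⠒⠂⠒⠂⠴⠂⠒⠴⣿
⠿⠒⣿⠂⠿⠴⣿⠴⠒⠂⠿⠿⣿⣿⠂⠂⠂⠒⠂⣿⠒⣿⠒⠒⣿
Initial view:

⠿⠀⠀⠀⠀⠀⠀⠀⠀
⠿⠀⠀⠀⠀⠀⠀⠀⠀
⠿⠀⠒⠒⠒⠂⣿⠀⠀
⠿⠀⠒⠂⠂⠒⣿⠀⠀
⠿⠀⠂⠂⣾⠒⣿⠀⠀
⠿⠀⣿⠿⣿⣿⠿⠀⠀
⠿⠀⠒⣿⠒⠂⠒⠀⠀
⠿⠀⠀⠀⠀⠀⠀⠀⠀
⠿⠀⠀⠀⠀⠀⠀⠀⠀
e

⠀⠀⠀⠀⠀⠀⠀⠀⠀
⠀⠀⠀⠀⠀⠀⠀⠀⠀
⠀⠒⠒⠒⠂⣿⣿⠀⠀
⠀⠒⠂⠂⠒⣿⣿⠀⠀
⠀⠂⠂⠒⣾⣿⣿⠀⠀
⠀⣿⠿⣿⣿⠿⠒⠀⠀
⠀⠒⣿⠒⠂⠒⠴⠀⠀
⠀⠀⠀⠀⠀⠀⠀⠀⠀
⠀⠀⠀⠀⠀⠀⠀⠀⠀

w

⠿⠀⠀⠀⠀⠀⠀⠀⠀
⠿⠀⠀⠀⠀⠀⠀⠀⠀
⠿⠀⠒⠒⠒⠂⣿⣿⠀
⠿⠀⠒⠂⠂⠒⣿⣿⠀
⠿⠀⠂⠂⣾⠒⣿⣿⠀
⠿⠀⣿⠿⣿⣿⠿⠒⠀
⠿⠀⠒⣿⠒⠂⠒⠴⠀
⠿⠀⠀⠀⠀⠀⠀⠀⠀
⠿⠀⠀⠀⠀⠀⠀⠀⠀

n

⠿⠀⠀⠀⠀⠀⠀⠀⠀
⠿⠀⠀⠀⠀⠀⠀⠀⠀
⠿⠀⠿⠒⠒⠒⠂⠀⠀
⠿⠀⠒⠒⠒⠂⣿⣿⠀
⠿⠀⠒⠂⣾⠒⣿⣿⠀
⠿⠀⠂⠂⠒⠒⣿⣿⠀
⠿⠀⣿⠿⣿⣿⠿⠒⠀
⠿⠀⠒⣿⠒⠂⠒⠴⠀
⠿⠀⠀⠀⠀⠀⠀⠀⠀

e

⠀⠀⠀⠀⠀⠀⠀⠀⠀
⠀⠀⠀⠀⠀⠀⠀⠀⠀
⠀⠿⠒⠒⠒⠂⠿⠀⠀
⠀⠒⠒⠒⠂⣿⣿⠀⠀
⠀⠒⠂⠂⣾⣿⣿⠀⠀
⠀⠂⠂⠒⠒⣿⣿⠀⠀
⠀⣿⠿⣿⣿⠿⠒⠀⠀
⠀⠒⣿⠒⠂⠒⠴⠀⠀
⠀⠀⠀⠀⠀⠀⠀⠀⠀

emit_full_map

⠿⠒⠒⠒⠂⠿
⠒⠒⠒⠂⣿⣿
⠒⠂⠂⣾⣿⣿
⠂⠂⠒⠒⣿⣿
⣿⠿⣿⣿⠿⠒
⠒⣿⠒⠂⠒⠴

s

⠀⠀⠀⠀⠀⠀⠀⠀⠀
⠀⠿⠒⠒⠒⠂⠿⠀⠀
⠀⠒⠒⠒⠂⣿⣿⠀⠀
⠀⠒⠂⠂⠒⣿⣿⠀⠀
⠀⠂⠂⠒⣾⣿⣿⠀⠀
⠀⣿⠿⣿⣿⠿⠒⠀⠀
⠀⠒⣿⠒⠂⠒⠴⠀⠀
⠀⠀⠀⠀⠀⠀⠀⠀⠀
⠀⠀⠀⠀⠀⠀⠀⠀⠀

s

⠀⠿⠒⠒⠒⠂⠿⠀⠀
⠀⠒⠒⠒⠂⣿⣿⠀⠀
⠀⠒⠂⠂⠒⣿⣿⠀⠀
⠀⠂⠂⠒⠒⣿⣿⠀⠀
⠀⣿⠿⣿⣾⠿⠒⠀⠀
⠀⠒⣿⠒⠂⠒⠴⠀⠀
⠀⠀⠒⠿⠂⠒⠂⠀⠀
⠀⠀⠀⠀⠀⠀⠀⠀⠀
⠀⠀⠀⠀⠀⠀⠀⠀⠀

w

⠿⠀⠿⠒⠒⠒⠂⠿⠀
⠿⠀⠒⠒⠒⠂⣿⣿⠀
⠿⠀⠒⠂⠂⠒⣿⣿⠀
⠿⠀⠂⠂⠒⠒⣿⣿⠀
⠿⠀⣿⠿⣾⣿⠿⠒⠀
⠿⠀⠒⣿⠒⠂⠒⠴⠀
⠿⠀⠒⠒⠿⠂⠒⠂⠀
⠿⠀⠀⠀⠀⠀⠀⠀⠀
⠿⠀⠀⠀⠀⠀⠀⠀⠀

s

⠿⠀⠒⠒⠒⠂⣿⣿⠀
⠿⠀⠒⠂⠂⠒⣿⣿⠀
⠿⠀⠂⠂⠒⠒⣿⣿⠀
⠿⠀⣿⠿⣿⣿⠿⠒⠀
⠿⠀⠒⣿⣾⠂⠒⠴⠀
⠿⠀⠒⠒⠿⠂⠒⠂⠀
⠿⠀⠿⠒⠴⠒⠿⠀⠀
⠿⠀⠀⠀⠀⠀⠀⠀⠀
⠿⠀⠀⠀⠀⠀⠀⠀⠀

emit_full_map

⠿⠒⠒⠒⠂⠿
⠒⠒⠒⠂⣿⣿
⠒⠂⠂⠒⣿⣿
⠂⠂⠒⠒⣿⣿
⣿⠿⣿⣿⠿⠒
⠒⣿⣾⠂⠒⠴
⠒⠒⠿⠂⠒⠂
⠿⠒⠴⠒⠿⠀

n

⠿⠀⠿⠒⠒⠒⠂⠿⠀
⠿⠀⠒⠒⠒⠂⣿⣿⠀
⠿⠀⠒⠂⠂⠒⣿⣿⠀
⠿⠀⠂⠂⠒⠒⣿⣿⠀
⠿⠀⣿⠿⣾⣿⠿⠒⠀
⠿⠀⠒⣿⠒⠂⠒⠴⠀
⠿⠀⠒⠒⠿⠂⠒⠂⠀
⠿⠀⠿⠒⠴⠒⠿⠀⠀
⠿⠀⠀⠀⠀⠀⠀⠀⠀

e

⠀⠿⠒⠒⠒⠂⠿⠀⠀
⠀⠒⠒⠒⠂⣿⣿⠀⠀
⠀⠒⠂⠂⠒⣿⣿⠀⠀
⠀⠂⠂⠒⠒⣿⣿⠀⠀
⠀⣿⠿⣿⣾⠿⠒⠀⠀
⠀⠒⣿⠒⠂⠒⠴⠀⠀
⠀⠒⠒⠿⠂⠒⠂⠀⠀
⠀⠿⠒⠴⠒⠿⠀⠀⠀
⠀⠀⠀⠀⠀⠀⠀⠀⠀

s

⠀⠒⠒⠒⠂⣿⣿⠀⠀
⠀⠒⠂⠂⠒⣿⣿⠀⠀
⠀⠂⠂⠒⠒⣿⣿⠀⠀
⠀⣿⠿⣿⣿⠿⠒⠀⠀
⠀⠒⣿⠒⣾⠒⠴⠀⠀
⠀⠒⠒⠿⠂⠒⠂⠀⠀
⠀⠿⠒⠴⠒⠿⠿⠀⠀
⠀⠀⠀⠀⠀⠀⠀⠀⠀
⠀⠀⠀⠀⠀⠀⠀⠀⠀

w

⠿⠀⠒⠒⠒⠂⣿⣿⠀
⠿⠀⠒⠂⠂⠒⣿⣿⠀
⠿⠀⠂⠂⠒⠒⣿⣿⠀
⠿⠀⣿⠿⣿⣿⠿⠒⠀
⠿⠀⠒⣿⣾⠂⠒⠴⠀
⠿⠀⠒⠒⠿⠂⠒⠂⠀
⠿⠀⠿⠒⠴⠒⠿⠿⠀
⠿⠀⠀⠀⠀⠀⠀⠀⠀
⠿⠀⠀⠀⠀⠀⠀⠀⠀

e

⠀⠒⠒⠒⠂⣿⣿⠀⠀
⠀⠒⠂⠂⠒⣿⣿⠀⠀
⠀⠂⠂⠒⠒⣿⣿⠀⠀
⠀⣿⠿⣿⣿⠿⠒⠀⠀
⠀⠒⣿⠒⣾⠒⠴⠀⠀
⠀⠒⠒⠿⠂⠒⠂⠀⠀
⠀⠿⠒⠴⠒⠿⠿⠀⠀
⠀⠀⠀⠀⠀⠀⠀⠀⠀
⠀⠀⠀⠀⠀⠀⠀⠀⠀

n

⠀⠿⠒⠒⠒⠂⠿⠀⠀
⠀⠒⠒⠒⠂⣿⣿⠀⠀
⠀⠒⠂⠂⠒⣿⣿⠀⠀
⠀⠂⠂⠒⠒⣿⣿⠀⠀
⠀⣿⠿⣿⣾⠿⠒⠀⠀
⠀⠒⣿⠒⠂⠒⠴⠀⠀
⠀⠒⠒⠿⠂⠒⠂⠀⠀
⠀⠿⠒⠴⠒⠿⠿⠀⠀
⠀⠀⠀⠀⠀⠀⠀⠀⠀

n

⠀⠀⠀⠀⠀⠀⠀⠀⠀
⠀⠿⠒⠒⠒⠂⠿⠀⠀
⠀⠒⠒⠒⠂⣿⣿⠀⠀
⠀⠒⠂⠂⠒⣿⣿⠀⠀
⠀⠂⠂⠒⣾⣿⣿⠀⠀
⠀⣿⠿⣿⣿⠿⠒⠀⠀
⠀⠒⣿⠒⠂⠒⠴⠀⠀
⠀⠒⠒⠿⠂⠒⠂⠀⠀
⠀⠿⠒⠴⠒⠿⠿⠀⠀

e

⠀⠀⠀⠀⠀⠀⠀⠀⠀
⠿⠒⠒⠒⠂⠿⠀⠀⠀
⠒⠒⠒⠂⣿⣿⠒⠀⠀
⠒⠂⠂⠒⣿⣿⠴⠀⠀
⠂⠂⠒⠒⣾⣿⣿⠀⠀
⣿⠿⣿⣿⠿⠒⣿⠀⠀
⠒⣿⠒⠂⠒⠴⠒⠀⠀
⠒⠒⠿⠂⠒⠂⠀⠀⠀
⠿⠒⠴⠒⠿⠿⠀⠀⠀

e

⠀⠀⠀⠀⠀⠀⠀⠀⠀
⠒⠒⠒⠂⠿⠀⠀⠀⠀
⠒⠒⠂⣿⣿⠒⠒⠀⠀
⠂⠂⠒⣿⣿⠴⠂⠀⠀
⠂⠒⠒⣿⣾⣿⠒⠀⠀
⠿⣿⣿⠿⠒⣿⠒⠀⠀
⣿⠒⠂⠒⠴⠒⠒⠀⠀
⠒⠿⠂⠒⠂⠀⠀⠀⠀
⠒⠴⠒⠿⠿⠀⠀⠀⠀

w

⠀⠀⠀⠀⠀⠀⠀⠀⠀
⠿⠒⠒⠒⠂⠿⠀⠀⠀
⠒⠒⠒⠂⣿⣿⠒⠒⠀
⠒⠂⠂⠒⣿⣿⠴⠂⠀
⠂⠂⠒⠒⣾⣿⣿⠒⠀
⣿⠿⣿⣿⠿⠒⣿⠒⠀
⠒⣿⠒⠂⠒⠴⠒⠒⠀
⠒⠒⠿⠂⠒⠂⠀⠀⠀
⠿⠒⠴⠒⠿⠿⠀⠀⠀

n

⠀⠀⠀⠀⠀⠀⠀⠀⠀
⠀⠀⠀⠀⠀⠀⠀⠀⠀
⠿⠒⠒⠒⠂⠿⣿⠀⠀
⠒⠒⠒⠂⣿⣿⠒⠒⠀
⠒⠂⠂⠒⣾⣿⠴⠂⠀
⠂⠂⠒⠒⣿⣿⣿⠒⠀
⣿⠿⣿⣿⠿⠒⣿⠒⠀
⠒⣿⠒⠂⠒⠴⠒⠒⠀
⠒⠒⠿⠂⠒⠂⠀⠀⠀

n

⠀⠀⠀⠀⠀⠀⠀⠀⠀
⠀⠀⠀⠀⠀⠀⠀⠀⠀
⠀⠀⠴⣿⠂⠒⠒⠀⠀
⠿⠒⠒⠒⠂⠿⣿⠀⠀
⠒⠒⠒⠂⣾⣿⠒⠒⠀
⠒⠂⠂⠒⣿⣿⠴⠂⠀
⠂⠂⠒⠒⣿⣿⣿⠒⠀
⣿⠿⣿⣿⠿⠒⣿⠒⠀
⠒⣿⠒⠂⠒⠴⠒⠒⠀

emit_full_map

⠀⠀⠴⣿⠂⠒⠒⠀
⠿⠒⠒⠒⠂⠿⣿⠀
⠒⠒⠒⠂⣾⣿⠒⠒
⠒⠂⠂⠒⣿⣿⠴⠂
⠂⠂⠒⠒⣿⣿⣿⠒
⣿⠿⣿⣿⠿⠒⣿⠒
⠒⣿⠒⠂⠒⠴⠒⠒
⠒⠒⠿⠂⠒⠂⠀⠀
⠿⠒⠴⠒⠿⠿⠀⠀

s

⠀⠀⠀⠀⠀⠀⠀⠀⠀
⠀⠀⠴⣿⠂⠒⠒⠀⠀
⠿⠒⠒⠒⠂⠿⣿⠀⠀
⠒⠒⠒⠂⣿⣿⠒⠒⠀
⠒⠂⠂⠒⣾⣿⠴⠂⠀
⠂⠂⠒⠒⣿⣿⣿⠒⠀
⣿⠿⣿⣿⠿⠒⣿⠒⠀
⠒⣿⠒⠂⠒⠴⠒⠒⠀
⠒⠒⠿⠂⠒⠂⠀⠀⠀

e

⠀⠀⠀⠀⠀⠀⠀⠀⠀
⠀⠴⣿⠂⠒⠒⠀⠀⠀
⠒⠒⠒⠂⠿⣿⠂⠀⠀
⠒⠒⠂⣿⣿⠒⠒⠀⠀
⠂⠂⠒⣿⣾⠴⠂⠀⠀
⠂⠒⠒⣿⣿⣿⠒⠀⠀
⠿⣿⣿⠿⠒⣿⠒⠀⠀
⣿⠒⠂⠒⠴⠒⠒⠀⠀
⠒⠿⠂⠒⠂⠀⠀⠀⠀

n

⠀⠀⠀⠀⠀⠀⠀⠀⠀
⠀⠀⠀⠀⠀⠀⠀⠀⠀
⠀⠴⣿⠂⠒⠒⠒⠀⠀
⠒⠒⠒⠂⠿⣿⠂⠀⠀
⠒⠒⠂⣿⣾⠒⠒⠀⠀
⠂⠂⠒⣿⣿⠴⠂⠀⠀
⠂⠒⠒⣿⣿⣿⠒⠀⠀
⠿⣿⣿⠿⠒⣿⠒⠀⠀
⣿⠒⠂⠒⠴⠒⠒⠀⠀

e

⠀⠀⠀⠀⠀⠀⠀⠀⠀
⠀⠀⠀⠀⠀⠀⠀⠀⠀
⠴⣿⠂⠒⠒⠒⠒⠀⠀
⠒⠒⠂⠿⣿⠂⠒⠀⠀
⠒⠂⣿⣿⣾⠒⠒⠀⠀
⠂⠒⣿⣿⠴⠂⣿⠀⠀
⠒⠒⣿⣿⣿⠒⠒⠀⠀
⣿⣿⠿⠒⣿⠒⠀⠀⠀
⠒⠂⠒⠴⠒⠒⠀⠀⠀

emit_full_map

⠀⠀⠴⣿⠂⠒⠒⠒⠒
⠿⠒⠒⠒⠂⠿⣿⠂⠒
⠒⠒⠒⠂⣿⣿⣾⠒⠒
⠒⠂⠂⠒⣿⣿⠴⠂⣿
⠂⠂⠒⠒⣿⣿⣿⠒⠒
⣿⠿⣿⣿⠿⠒⣿⠒⠀
⠒⣿⠒⠂⠒⠴⠒⠒⠀
⠒⠒⠿⠂⠒⠂⠀⠀⠀
⠿⠒⠴⠒⠿⠿⠀⠀⠀

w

⠀⠀⠀⠀⠀⠀⠀⠀⠀
⠀⠀⠀⠀⠀⠀⠀⠀⠀
⠀⠴⣿⠂⠒⠒⠒⠒⠀
⠒⠒⠒⠂⠿⣿⠂⠒⠀
⠒⠒⠂⣿⣾⠒⠒⠒⠀
⠂⠂⠒⣿⣿⠴⠂⣿⠀
⠂⠒⠒⣿⣿⣿⠒⠒⠀
⠿⣿⣿⠿⠒⣿⠒⠀⠀
⣿⠒⠂⠒⠴⠒⠒⠀⠀

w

⠀⠀⠀⠀⠀⠀⠀⠀⠀
⠀⠀⠀⠀⠀⠀⠀⠀⠀
⠀⠀⠴⣿⠂⠒⠒⠒⠒
⠿⠒⠒⠒⠂⠿⣿⠂⠒
⠒⠒⠒⠂⣾⣿⠒⠒⠒
⠒⠂⠂⠒⣿⣿⠴⠂⣿
⠂⠂⠒⠒⣿⣿⣿⠒⠒
⣿⠿⣿⣿⠿⠒⣿⠒⠀
⠒⣿⠒⠂⠒⠴⠒⠒⠀

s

⠀⠀⠀⠀⠀⠀⠀⠀⠀
⠀⠀⠴⣿⠂⠒⠒⠒⠒
⠿⠒⠒⠒⠂⠿⣿⠂⠒
⠒⠒⠒⠂⣿⣿⠒⠒⠒
⠒⠂⠂⠒⣾⣿⠴⠂⣿
⠂⠂⠒⠒⣿⣿⣿⠒⠒
⣿⠿⣿⣿⠿⠒⣿⠒⠀
⠒⣿⠒⠂⠒⠴⠒⠒⠀
⠒⠒⠿⠂⠒⠂⠀⠀⠀

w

⠀⠀⠀⠀⠀⠀⠀⠀⠀
⠀⠀⠀⠴⣿⠂⠒⠒⠒
⠀⠿⠒⠒⠒⠂⠿⣿⠂
⠀⠒⠒⠒⠂⣿⣿⠒⠒
⠀⠒⠂⠂⣾⣿⣿⠴⠂
⠀⠂⠂⠒⠒⣿⣿⣿⠒
⠀⣿⠿⣿⣿⠿⠒⣿⠒
⠀⠒⣿⠒⠂⠒⠴⠒⠒
⠀⠒⠒⠿⠂⠒⠂⠀⠀

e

⠀⠀⠀⠀⠀⠀⠀⠀⠀
⠀⠀⠴⣿⠂⠒⠒⠒⠒
⠿⠒⠒⠒⠂⠿⣿⠂⠒
⠒⠒⠒⠂⣿⣿⠒⠒⠒
⠒⠂⠂⠒⣾⣿⠴⠂⣿
⠂⠂⠒⠒⣿⣿⣿⠒⠒
⣿⠿⣿⣿⠿⠒⣿⠒⠀
⠒⣿⠒⠂⠒⠴⠒⠒⠀
⠒⠒⠿⠂⠒⠂⠀⠀⠀

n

⠀⠀⠀⠀⠀⠀⠀⠀⠀
⠀⠀⠀⠀⠀⠀⠀⠀⠀
⠀⠀⠴⣿⠂⠒⠒⠒⠒
⠿⠒⠒⠒⠂⠿⣿⠂⠒
⠒⠒⠒⠂⣾⣿⠒⠒⠒
⠒⠂⠂⠒⣿⣿⠴⠂⣿
⠂⠂⠒⠒⣿⣿⣿⠒⠒
⣿⠿⣿⣿⠿⠒⣿⠒⠀
⠒⣿⠒⠂⠒⠴⠒⠒⠀

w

⠀⠀⠀⠀⠀⠀⠀⠀⠀
⠀⠀⠀⠀⠀⠀⠀⠀⠀
⠀⠀⠴⠴⣿⠂⠒⠒⠒
⠀⠿⠒⠒⠒⠂⠿⣿⠂
⠀⠒⠒⠒⣾⣿⣿⠒⠒
⠀⠒⠂⠂⠒⣿⣿⠴⠂
⠀⠂⠂⠒⠒⣿⣿⣿⠒
⠀⣿⠿⣿⣿⠿⠒⣿⠒
⠀⠒⣿⠒⠂⠒⠴⠒⠒

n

⠀⠀⠀⠀⠀⠀⠀⠀⠀
⠀⠀⠀⠀⠀⠀⠀⠀⠀
⠀⠀⠒⠂⠒⣿⠿⠀⠀
⠀⠀⠴⠴⣿⠂⠒⠒⠒
⠀⠿⠒⠒⣾⠂⠿⣿⠂
⠀⠒⠒⠒⠂⣿⣿⠒⠒
⠀⠒⠂⠂⠒⣿⣿⠴⠂
⠀⠂⠂⠒⠒⣿⣿⣿⠒
⠀⣿⠿⣿⣿⠿⠒⣿⠒

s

⠀⠀⠀⠀⠀⠀⠀⠀⠀
⠀⠀⠒⠂⠒⣿⠿⠀⠀
⠀⠀⠴⠴⣿⠂⠒⠒⠒
⠀⠿⠒⠒⠒⠂⠿⣿⠂
⠀⠒⠒⠒⣾⣿⣿⠒⠒
⠀⠒⠂⠂⠒⣿⣿⠴⠂
⠀⠂⠂⠒⠒⣿⣿⣿⠒
⠀⣿⠿⣿⣿⠿⠒⣿⠒
⠀⠒⣿⠒⠂⠒⠴⠒⠒

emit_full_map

⠀⠒⠂⠒⣿⠿⠀⠀⠀
⠀⠴⠴⣿⠂⠒⠒⠒⠒
⠿⠒⠒⠒⠂⠿⣿⠂⠒
⠒⠒⠒⣾⣿⣿⠒⠒⠒
⠒⠂⠂⠒⣿⣿⠴⠂⣿
⠂⠂⠒⠒⣿⣿⣿⠒⠒
⣿⠿⣿⣿⠿⠒⣿⠒⠀
⠒⣿⠒⠂⠒⠴⠒⠒⠀
⠒⠒⠿⠂⠒⠂⠀⠀⠀
⠿⠒⠴⠒⠿⠿⠀⠀⠀

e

⠀⠀⠀⠀⠀⠀⠀⠀⠀
⠀⠒⠂⠒⣿⠿⠀⠀⠀
⠀⠴⠴⣿⠂⠒⠒⠒⠒
⠿⠒⠒⠒⠂⠿⣿⠂⠒
⠒⠒⠒⠂⣾⣿⠒⠒⠒
⠒⠂⠂⠒⣿⣿⠴⠂⣿
⠂⠂⠒⠒⣿⣿⣿⠒⠒
⣿⠿⣿⣿⠿⠒⣿⠒⠀
⠒⣿⠒⠂⠒⠴⠒⠒⠀

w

⠀⠀⠀⠀⠀⠀⠀⠀⠀
⠀⠀⠒⠂⠒⣿⠿⠀⠀
⠀⠀⠴⠴⣿⠂⠒⠒⠒
⠀⠿⠒⠒⠒⠂⠿⣿⠂
⠀⠒⠒⠒⣾⣿⣿⠒⠒
⠀⠒⠂⠂⠒⣿⣿⠴⠂
⠀⠂⠂⠒⠒⣿⣿⣿⠒
⠀⣿⠿⣿⣿⠿⠒⣿⠒
⠀⠒⣿⠒⠂⠒⠴⠒⠒

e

⠀⠀⠀⠀⠀⠀⠀⠀⠀
⠀⠒⠂⠒⣿⠿⠀⠀⠀
⠀⠴⠴⣿⠂⠒⠒⠒⠒
⠿⠒⠒⠒⠂⠿⣿⠂⠒
⠒⠒⠒⠂⣾⣿⠒⠒⠒
⠒⠂⠂⠒⣿⣿⠴⠂⣿
⠂⠂⠒⠒⣿⣿⣿⠒⠒
⣿⠿⣿⣿⠿⠒⣿⠒⠀
⠒⣿⠒⠂⠒⠴⠒⠒⠀

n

⠀⠀⠀⠀⠀⠀⠀⠀⠀
⠀⠀⠀⠀⠀⠀⠀⠀⠀
⠀⠒⠂⠒⣿⠿⠂⠀⠀
⠀⠴⠴⣿⠂⠒⠒⠒⠒
⠿⠒⠒⠒⣾⠿⣿⠂⠒
⠒⠒⠒⠂⣿⣿⠒⠒⠒
⠒⠂⠂⠒⣿⣿⠴⠂⣿
⠂⠂⠒⠒⣿⣿⣿⠒⠒
⣿⠿⣿⣿⠿⠒⣿⠒⠀

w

⠀⠀⠀⠀⠀⠀⠀⠀⠀
⠀⠀⠀⠀⠀⠀⠀⠀⠀
⠀⠀⠒⠂⠒⣿⠿⠂⠀
⠀⠀⠴⠴⣿⠂⠒⠒⠒
⠀⠿⠒⠒⣾⠂⠿⣿⠂
⠀⠒⠒⠒⠂⣿⣿⠒⠒
⠀⠒⠂⠂⠒⣿⣿⠴⠂
⠀⠂⠂⠒⠒⣿⣿⣿⠒
⠀⣿⠿⣿⣿⠿⠒⣿⠒

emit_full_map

⠀⠒⠂⠒⣿⠿⠂⠀⠀
⠀⠴⠴⣿⠂⠒⠒⠒⠒
⠿⠒⠒⣾⠂⠿⣿⠂⠒
⠒⠒⠒⠂⣿⣿⠒⠒⠒
⠒⠂⠂⠒⣿⣿⠴⠂⣿
⠂⠂⠒⠒⣿⣿⣿⠒⠒
⣿⠿⣿⣿⠿⠒⣿⠒⠀
⠒⣿⠒⠂⠒⠴⠒⠒⠀
⠒⠒⠿⠂⠒⠂⠀⠀⠀
⠿⠒⠴⠒⠿⠿⠀⠀⠀


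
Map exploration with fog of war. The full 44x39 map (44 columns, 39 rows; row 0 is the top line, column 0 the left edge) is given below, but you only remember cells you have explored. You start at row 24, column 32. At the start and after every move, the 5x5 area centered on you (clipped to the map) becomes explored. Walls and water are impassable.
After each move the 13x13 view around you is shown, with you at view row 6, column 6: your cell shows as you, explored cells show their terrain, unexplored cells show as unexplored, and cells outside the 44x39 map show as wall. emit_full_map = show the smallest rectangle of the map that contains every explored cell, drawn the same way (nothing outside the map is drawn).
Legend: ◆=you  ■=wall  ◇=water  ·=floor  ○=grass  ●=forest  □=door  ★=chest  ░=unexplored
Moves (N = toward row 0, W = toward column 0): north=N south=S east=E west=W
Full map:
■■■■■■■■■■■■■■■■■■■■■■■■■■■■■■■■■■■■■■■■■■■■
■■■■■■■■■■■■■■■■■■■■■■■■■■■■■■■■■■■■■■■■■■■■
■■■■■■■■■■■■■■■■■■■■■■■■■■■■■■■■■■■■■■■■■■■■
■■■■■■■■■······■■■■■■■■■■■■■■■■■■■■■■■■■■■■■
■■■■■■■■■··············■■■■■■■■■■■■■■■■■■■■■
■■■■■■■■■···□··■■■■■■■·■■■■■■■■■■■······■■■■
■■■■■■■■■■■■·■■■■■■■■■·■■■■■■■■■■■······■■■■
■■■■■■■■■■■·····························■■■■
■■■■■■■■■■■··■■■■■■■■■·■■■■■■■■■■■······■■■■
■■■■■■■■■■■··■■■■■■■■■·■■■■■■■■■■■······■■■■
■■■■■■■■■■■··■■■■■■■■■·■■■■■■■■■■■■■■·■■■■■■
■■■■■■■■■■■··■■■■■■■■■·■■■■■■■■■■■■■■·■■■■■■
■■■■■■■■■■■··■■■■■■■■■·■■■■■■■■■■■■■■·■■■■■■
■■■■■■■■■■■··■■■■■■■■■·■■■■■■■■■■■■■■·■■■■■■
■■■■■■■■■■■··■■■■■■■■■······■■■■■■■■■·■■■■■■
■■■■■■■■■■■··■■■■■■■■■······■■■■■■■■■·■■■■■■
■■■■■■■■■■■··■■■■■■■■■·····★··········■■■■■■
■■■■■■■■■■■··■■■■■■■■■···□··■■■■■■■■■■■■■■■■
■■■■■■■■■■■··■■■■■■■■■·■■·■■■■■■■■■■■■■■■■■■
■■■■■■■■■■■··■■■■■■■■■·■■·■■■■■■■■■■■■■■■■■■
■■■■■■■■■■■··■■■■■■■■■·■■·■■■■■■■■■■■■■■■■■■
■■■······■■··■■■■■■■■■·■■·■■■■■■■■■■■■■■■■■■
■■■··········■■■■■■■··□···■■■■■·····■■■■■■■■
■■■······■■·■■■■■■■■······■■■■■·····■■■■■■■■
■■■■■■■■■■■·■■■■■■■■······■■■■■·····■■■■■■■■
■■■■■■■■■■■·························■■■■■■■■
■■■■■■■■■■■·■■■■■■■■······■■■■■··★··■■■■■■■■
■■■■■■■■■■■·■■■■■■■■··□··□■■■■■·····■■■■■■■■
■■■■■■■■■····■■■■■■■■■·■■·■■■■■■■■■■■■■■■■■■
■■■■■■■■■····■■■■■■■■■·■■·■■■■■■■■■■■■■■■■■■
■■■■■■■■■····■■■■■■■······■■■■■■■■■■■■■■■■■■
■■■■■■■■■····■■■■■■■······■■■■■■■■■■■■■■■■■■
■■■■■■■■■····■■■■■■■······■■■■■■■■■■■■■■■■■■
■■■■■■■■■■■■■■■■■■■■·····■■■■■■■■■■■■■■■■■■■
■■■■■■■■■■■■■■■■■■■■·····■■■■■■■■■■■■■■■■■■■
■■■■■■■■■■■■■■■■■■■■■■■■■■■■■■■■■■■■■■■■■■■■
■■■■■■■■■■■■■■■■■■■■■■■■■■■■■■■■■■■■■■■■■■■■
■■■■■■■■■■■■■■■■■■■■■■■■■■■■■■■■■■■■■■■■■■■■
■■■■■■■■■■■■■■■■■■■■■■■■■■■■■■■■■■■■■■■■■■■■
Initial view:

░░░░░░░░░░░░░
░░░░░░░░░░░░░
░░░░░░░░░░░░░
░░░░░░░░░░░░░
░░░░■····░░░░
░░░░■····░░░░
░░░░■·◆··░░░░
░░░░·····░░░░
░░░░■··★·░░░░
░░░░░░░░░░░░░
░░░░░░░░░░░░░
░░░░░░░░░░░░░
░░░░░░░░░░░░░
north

░░░░░░░░░░░░░
░░░░░░░░░░░░░
░░░░░░░░░░░░░
░░░░░░░░░░░░░
░░░░■■■■■░░░░
░░░░■····░░░░
░░░░■·◆··░░░░
░░░░■····░░░░
░░░░·····░░░░
░░░░■··★·░░░░
░░░░░░░░░░░░░
░░░░░░░░░░░░░
░░░░░░░░░░░░░

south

░░░░░░░░░░░░░
░░░░░░░░░░░░░
░░░░░░░░░░░░░
░░░░■■■■■░░░░
░░░░■····░░░░
░░░░■····░░░░
░░░░■·◆··░░░░
░░░░·····░░░░
░░░░■··★·░░░░
░░░░░░░░░░░░░
░░░░░░░░░░░░░
░░░░░░░░░░░░░
░░░░░░░░░░░░░

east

░░░░░░░░░░░░░
░░░░░░░░░░░░░
░░░░░░░░░░░░░
░░░■■■■■░░░░░
░░░■·····░░░░
░░░■·····░░░░
░░░■··◆··░░░░
░░░······░░░░
░░░■··★··░░░░
░░░░░░░░░░░░░
░░░░░░░░░░░░░
░░░░░░░░░░░░░
░░░░░░░░░░░░░

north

░░░░░░░░░░░░░
░░░░░░░░░░░░░
░░░░░░░░░░░░░
░░░░░░░░░░░░░
░░░■■■■■■░░░░
░░░■·····░░░░
░░░■··◆··░░░░
░░░■·····░░░░
░░░······░░░░
░░░■··★··░░░░
░░░░░░░░░░░░░
░░░░░░░░░░░░░
░░░░░░░░░░░░░

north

░░░░░░░░░░░░░
░░░░░░░░░░░░░
░░░░░░░░░░░░░
░░░░░░░░░░░░░
░░░░■■■■■░░░░
░░░■■■■■■░░░░
░░░■··◆··░░░░
░░░■·····░░░░
░░░■·····░░░░
░░░······░░░░
░░░■··★··░░░░
░░░░░░░░░░░░░
░░░░░░░░░░░░░

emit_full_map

░■■■■■
■■■■■■
■··◆··
■·····
■·····
······
■··★··

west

░░░░░░░░░░░░░
░░░░░░░░░░░░░
░░░░░░░░░░░░░
░░░░░░░░░░░░░
░░░░■■■■■■░░░
░░░░■■■■■■░░░
░░░░■·◆···░░░
░░░░■·····░░░
░░░░■·····░░░
░░░░······░░░
░░░░■··★··░░░
░░░░░░░░░░░░░
░░░░░░░░░░░░░

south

░░░░░░░░░░░░░
░░░░░░░░░░░░░
░░░░░░░░░░░░░
░░░░■■■■■■░░░
░░░░■■■■■■░░░
░░░░■·····░░░
░░░░■·◆···░░░
░░░░■·····░░░
░░░░······░░░
░░░░■··★··░░░
░░░░░░░░░░░░░
░░░░░░░░░░░░░
░░░░░░░░░░░░░

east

░░░░░░░░░░░░░
░░░░░░░░░░░░░
░░░░░░░░░░░░░
░░░■■■■■■░░░░
░░░■■■■■■░░░░
░░░■·····░░░░
░░░■··◆··░░░░
░░░■·····░░░░
░░░······░░░░
░░░■··★··░░░░
░░░░░░░░░░░░░
░░░░░░░░░░░░░
░░░░░░░░░░░░░

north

░░░░░░░░░░░░░
░░░░░░░░░░░░░
░░░░░░░░░░░░░
░░░░░░░░░░░░░
░░░■■■■■■░░░░
░░░■■■■■■░░░░
░░░■··◆··░░░░
░░░■·····░░░░
░░░■·····░░░░
░░░······░░░░
░░░■··★··░░░░
░░░░░░░░░░░░░
░░░░░░░░░░░░░

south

░░░░░░░░░░░░░
░░░░░░░░░░░░░
░░░░░░░░░░░░░
░░░■■■■■■░░░░
░░░■■■■■■░░░░
░░░■·····░░░░
░░░■··◆··░░░░
░░░■·····░░░░
░░░······░░░░
░░░■··★··░░░░
░░░░░░░░░░░░░
░░░░░░░░░░░░░
░░░░░░░░░░░░░

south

░░░░░░░░░░░░░
░░░░░░░░░░░░░
░░░■■■■■■░░░░
░░░■■■■■■░░░░
░░░■·····░░░░
░░░■·····░░░░
░░░■··◆··░░░░
░░░······░░░░
░░░■··★··░░░░
░░░░░░░░░░░░░
░░░░░░░░░░░░░
░░░░░░░░░░░░░
░░░░░░░░░░░░░


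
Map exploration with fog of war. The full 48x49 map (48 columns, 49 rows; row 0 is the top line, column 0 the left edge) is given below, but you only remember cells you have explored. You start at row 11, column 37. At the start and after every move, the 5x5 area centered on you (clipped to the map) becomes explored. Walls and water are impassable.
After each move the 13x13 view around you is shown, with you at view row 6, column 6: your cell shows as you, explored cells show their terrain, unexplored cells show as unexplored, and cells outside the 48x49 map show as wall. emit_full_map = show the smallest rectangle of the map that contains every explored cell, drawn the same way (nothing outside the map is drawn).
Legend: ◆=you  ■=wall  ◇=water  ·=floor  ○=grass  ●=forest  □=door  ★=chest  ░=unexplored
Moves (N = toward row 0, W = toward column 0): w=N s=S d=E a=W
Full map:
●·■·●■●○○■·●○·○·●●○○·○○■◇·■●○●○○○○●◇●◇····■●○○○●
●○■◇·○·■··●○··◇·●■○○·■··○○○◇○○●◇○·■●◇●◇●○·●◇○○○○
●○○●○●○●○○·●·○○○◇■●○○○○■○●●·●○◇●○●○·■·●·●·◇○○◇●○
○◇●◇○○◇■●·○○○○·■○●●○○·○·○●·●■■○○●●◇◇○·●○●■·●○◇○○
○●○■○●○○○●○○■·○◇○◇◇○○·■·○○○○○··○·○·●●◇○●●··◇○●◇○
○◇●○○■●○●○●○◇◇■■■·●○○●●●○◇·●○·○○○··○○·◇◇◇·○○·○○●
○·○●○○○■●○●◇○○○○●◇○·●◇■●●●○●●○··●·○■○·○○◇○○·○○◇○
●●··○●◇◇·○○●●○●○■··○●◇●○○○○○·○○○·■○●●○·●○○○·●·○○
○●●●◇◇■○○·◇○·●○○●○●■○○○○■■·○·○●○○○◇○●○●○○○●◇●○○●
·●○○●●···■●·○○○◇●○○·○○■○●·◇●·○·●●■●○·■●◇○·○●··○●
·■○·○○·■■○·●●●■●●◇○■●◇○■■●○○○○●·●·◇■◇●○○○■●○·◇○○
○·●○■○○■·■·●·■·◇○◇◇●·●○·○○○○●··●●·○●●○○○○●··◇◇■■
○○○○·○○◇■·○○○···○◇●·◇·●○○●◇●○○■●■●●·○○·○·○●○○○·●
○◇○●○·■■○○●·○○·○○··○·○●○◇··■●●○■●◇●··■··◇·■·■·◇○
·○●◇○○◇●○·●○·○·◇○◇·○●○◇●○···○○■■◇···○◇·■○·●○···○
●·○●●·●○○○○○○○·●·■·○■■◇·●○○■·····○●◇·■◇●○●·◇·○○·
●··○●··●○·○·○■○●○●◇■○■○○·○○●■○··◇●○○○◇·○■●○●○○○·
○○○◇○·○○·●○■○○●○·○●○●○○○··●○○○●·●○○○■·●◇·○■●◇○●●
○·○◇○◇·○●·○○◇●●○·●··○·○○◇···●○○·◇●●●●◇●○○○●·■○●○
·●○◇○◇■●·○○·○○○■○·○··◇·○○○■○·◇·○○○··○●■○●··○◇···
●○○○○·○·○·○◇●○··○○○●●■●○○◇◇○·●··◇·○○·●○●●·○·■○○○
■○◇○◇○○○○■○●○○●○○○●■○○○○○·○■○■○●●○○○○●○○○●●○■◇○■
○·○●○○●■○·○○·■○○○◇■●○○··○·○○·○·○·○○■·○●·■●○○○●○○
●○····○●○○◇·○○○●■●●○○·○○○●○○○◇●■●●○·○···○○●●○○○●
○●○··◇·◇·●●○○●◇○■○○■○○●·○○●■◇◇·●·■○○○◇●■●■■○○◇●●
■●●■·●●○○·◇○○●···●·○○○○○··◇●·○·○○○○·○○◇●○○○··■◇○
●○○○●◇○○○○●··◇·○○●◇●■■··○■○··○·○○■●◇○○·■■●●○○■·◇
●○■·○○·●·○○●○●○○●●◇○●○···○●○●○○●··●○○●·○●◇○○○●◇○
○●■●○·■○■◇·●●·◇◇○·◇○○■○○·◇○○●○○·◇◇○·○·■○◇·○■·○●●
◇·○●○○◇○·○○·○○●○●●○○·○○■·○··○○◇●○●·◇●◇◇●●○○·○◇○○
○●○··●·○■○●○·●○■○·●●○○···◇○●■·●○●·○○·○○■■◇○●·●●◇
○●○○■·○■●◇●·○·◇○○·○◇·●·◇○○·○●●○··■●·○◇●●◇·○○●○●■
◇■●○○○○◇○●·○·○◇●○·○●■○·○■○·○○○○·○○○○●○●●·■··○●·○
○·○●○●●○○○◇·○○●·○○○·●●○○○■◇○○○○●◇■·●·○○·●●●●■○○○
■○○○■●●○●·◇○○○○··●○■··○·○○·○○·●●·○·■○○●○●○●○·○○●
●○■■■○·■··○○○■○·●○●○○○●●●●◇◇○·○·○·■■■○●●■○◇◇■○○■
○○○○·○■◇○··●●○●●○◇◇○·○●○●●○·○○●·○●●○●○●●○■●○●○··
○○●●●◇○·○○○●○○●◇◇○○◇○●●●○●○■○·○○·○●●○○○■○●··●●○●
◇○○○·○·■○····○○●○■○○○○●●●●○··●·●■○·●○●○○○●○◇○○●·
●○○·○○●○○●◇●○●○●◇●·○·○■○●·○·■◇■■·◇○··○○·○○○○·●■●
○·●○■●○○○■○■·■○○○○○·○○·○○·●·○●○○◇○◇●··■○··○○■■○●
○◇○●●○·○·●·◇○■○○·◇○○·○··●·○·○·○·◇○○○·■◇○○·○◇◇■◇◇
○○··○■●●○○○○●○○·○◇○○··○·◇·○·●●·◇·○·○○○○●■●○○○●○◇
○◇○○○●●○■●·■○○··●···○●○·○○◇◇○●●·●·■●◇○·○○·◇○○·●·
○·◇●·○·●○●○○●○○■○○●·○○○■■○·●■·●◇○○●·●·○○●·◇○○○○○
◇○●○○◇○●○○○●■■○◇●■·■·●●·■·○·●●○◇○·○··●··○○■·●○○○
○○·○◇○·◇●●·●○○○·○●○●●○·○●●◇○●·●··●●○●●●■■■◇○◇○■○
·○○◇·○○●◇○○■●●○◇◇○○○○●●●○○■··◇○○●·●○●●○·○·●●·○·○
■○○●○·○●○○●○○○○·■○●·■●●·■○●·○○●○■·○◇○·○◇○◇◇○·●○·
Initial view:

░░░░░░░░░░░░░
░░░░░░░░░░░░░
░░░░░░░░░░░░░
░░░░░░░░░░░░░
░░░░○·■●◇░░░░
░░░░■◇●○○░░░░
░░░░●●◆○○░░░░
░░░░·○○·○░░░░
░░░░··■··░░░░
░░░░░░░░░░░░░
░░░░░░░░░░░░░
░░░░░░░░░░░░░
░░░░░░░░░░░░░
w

░░░░░░░░░░░░░
░░░░░░░░░░░░░
░░░░░░░░░░░░░
░░░░░░░░░░░░░
░░░░○●○●○░░░░
░░░░○·■●◇░░░░
░░░░■◇◆○○░░░░
░░░░●●○○○░░░░
░░░░·○○·○░░░░
░░░░··■··░░░░
░░░░░░░░░░░░░
░░░░░░░░░░░░░
░░░░░░░░░░░░░

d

░░░░░░░░░░░░░
░░░░░░░░░░░░░
░░░░░░░░░░░░░
░░░░░░░░░░░░░
░░░○●○●○○░░░░
░░░○·■●◇○░░░░
░░░■◇●◆○○░░░░
░░░●●○○○○░░░░
░░░·○○·○·░░░░
░░░··■··░░░░░
░░░░░░░░░░░░░
░░░░░░░░░░░░░
░░░░░░░░░░░░░

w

░░░░░░░░░░░░░
░░░░░░░░░░░░░
░░░░░░░░░░░░░
░░░░░░░░░░░░░
░░░░●○·●○░░░░
░░░○●○●○○░░░░
░░░○·■◆◇○░░░░
░░░■◇●○○○░░░░
░░░●●○○○○░░░░
░░░·○○·○·░░░░
░░░··■··░░░░░
░░░░░░░░░░░░░
░░░░░░░░░░░░░

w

░░░░░░░░░░░░░
░░░░░░░░░░░░░
░░░░░░░░░░░░░
░░░░░░░░░░░░░
░░░░○·○○◇░░░░
░░░░●○·●○░░░░
░░░○●○◆○○░░░░
░░░○·■●◇○░░░░
░░░■◇●○○○░░░░
░░░●●○○○○░░░░
░░░·○○·○·░░░░
░░░··■··░░░░░
░░░░░░░░░░░░░

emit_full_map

░○·○○◇
░●○·●○
○●○◆○○
○·■●◇○
■◇●○○○
●●○○○○
·○○·○·
··■··░

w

░░░░░░░░░░░░░
░░░░░░░░░░░░░
░░░░░░░░░░░░░
░░░░░░░░░░░░░
░░░░○·◇◇◇░░░░
░░░░○·○○◇░░░░
░░░░●○◆●○░░░░
░░░○●○●○○░░░░
░░░○·■●◇○░░░░
░░░■◇●○○○░░░░
░░░●●○○○○░░░░
░░░·○○·○·░░░░
░░░··■··░░░░░

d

░░░░░░░░░░░░░
░░░░░░░░░░░░░
░░░░░░░░░░░░░
░░░░░░░░░░░░░
░░░○·◇◇◇·░░░░
░░░○·○○◇○░░░░
░░░●○·◆○○░░░░
░░○●○●○○○░░░░
░░○·■●◇○·░░░░
░░■◇●○○○░░░░░
░░●●○○○○░░░░░
░░·○○·○·░░░░░
░░··■··░░░░░░

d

░░░░░░░░░░░░░
░░░░░░░░░░░░░
░░░░░░░░░░░░░
░░░░░░░░░░░░░
░░○·◇◇◇·○░░░░
░░○·○○◇○○░░░░
░░●○·●◆○○░░░░
░○●○●○○○●░░░░
░○·■●◇○·○░░░░
░■◇●○○○░░░░░░
░●●○○○○░░░░░░
░·○○·○·░░░░░░
░··■··░░░░░░░

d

░░░░░░░░░░░░░
░░░░░░░░░░░░░
░░░░░░░░░░░░░
░░░░░░░░░░░░░
░○·◇◇◇·○○░░░░
░○·○○◇○○·░░░░
░●○·●○◆○·░░░░
○●○●○○○●◇░░░░
○·■●◇○·○●░░░░
■◇●○○○░░░░░░░
●●○○○○░░░░░░░
·○○·○·░░░░░░░
··■··░░░░░░░░

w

░░░░░░░░░░░░░
░░░░░░░░░░░░░
░░░░░░░░░░░░░
░░░░░░░░░░░░░
░░░░●●··◇░░░░
░○·◇◇◇·○○░░░░
░○·○○◇◆○·░░░░
░●○·●○○○·░░░░
○●○●○○○●◇░░░░
○·■●◇○·○●░░░░
■◇●○○○░░░░░░░
●●○○○○░░░░░░░
·○○·○·░░░░░░░

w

■■■■■■■■■■■■■
░░░░░░░░░░░░░
░░░░░░░░░░░░░
░░░░░░░░░░░░░
░░░░○●■·●░░░░
░░░░●●··◇░░░░
░○·◇◇◇◆○○░░░░
░○·○○◇○○·░░░░
░●○·●○○○·░░░░
○●○●○○○●◇░░░░
○·■●◇○·○●░░░░
■◇●○○○░░░░░░░
●●○○○○░░░░░░░

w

■■■■■■■■■■■■■
■■■■■■■■■■■■■
░░░░░░░░░░░░░
░░░░░░░░░░░░░
░░░░·●·◇○░░░░
░░░░○●■·●░░░░
░░░░●●◆·◇░░░░
░○·◇◇◇·○○░░░░
░○·○○◇○○·░░░░
░●○·●○○○·░░░░
○●○●○○○●◇░░░░
○·■●◇○·○●░░░░
■◇●○○○░░░░░░░

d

■■■■■■■■■■■■■
■■■■■■■■■■■■■
░░░░░░░░░░░░■
░░░░░░░░░░░░■
░░░·●·◇○○░░░■
░░░○●■·●○░░░■
░░░●●·◆◇○░░░■
○·◇◇◇·○○·░░░■
○·○○◇○○·○░░░■
●○·●○○○·░░░░■
●○●○○○●◇░░░░■
·■●◇○·○●░░░░■
◇●○○○░░░░░░░■

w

■■■■■■■■■■■■■
■■■■■■■■■■■■■
■■■■■■■■■■■■■
░░░░░░░░░░░░■
░░░░○·●◇○░░░■
░░░·●·◇○○░░░■
░░░○●■◆●○░░░■
░░░●●··◇○░░░■
○·◇◇◇·○○·░░░■
○·○○◇○○·○░░░■
●○·●○○○·░░░░■
●○●○○○●◇░░░░■
·■●◇○·○●░░░░■

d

■■■■■■■■■■■■■
■■■■■■■■■■■■■
■■■■■■■■■■■■■
░░░░░░░░░░░■■
░░░○·●◇○○░░■■
░░·●·◇○○◇░░■■
░░○●■·◆○◇░░■■
░░●●··◇○●░░■■
·◇◇◇·○○·○░░■■
·○○◇○○·○░░░■■
○·●○○○·░░░░■■
○●○○○●◇░░░░■■
■●◇○·○●░░░░■■

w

■■■■■■■■■■■■■
■■■■■■■■■■■■■
■■■■■■■■■■■■■
■■■■■■■■■■■■■
░░░░·■●○○░░■■
░░░○·●◇○○░░■■
░░·●·◇◆○◇░░■■
░░○●■·●○◇░░■■
░░●●··◇○●░░■■
·◇◇◇·○○·○░░■■
·○○◇○○·○░░░■■
○·●○○○·░░░░■■
○●○○○●◇░░░░■■

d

■■■■■■■■■■■■■
■■■■■■■■■■■■■
■■■■■■■■■■■■■
■■■■■■■■■■■■■
░░░·■●○○○░■■■
░░○·●◇○○○░■■■
░·●·◇○◆◇●░■■■
░○●■·●○◇○░■■■
░●●··◇○●◇░■■■
◇◇◇·○○·○░░■■■
○○◇○○·○░░░■■■
·●○○○·░░░░■■■
●○○○●◇░░░░■■■

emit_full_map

░░░░░░·■●○○○
░░░░░○·●◇○○○
░░░░·●·◇○◆◇●
░░░░○●■·●○◇○
░░░░●●··◇○●◇
░○·◇◇◇·○○·○░
░○·○○◇○○·○░░
░●○·●○○○·░░░
○●○●○○○●◇░░░
○·■●◇○·○●░░░
■◇●○○○░░░░░░
●●○○○○░░░░░░
·○○·○·░░░░░░
··■··░░░░░░░
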